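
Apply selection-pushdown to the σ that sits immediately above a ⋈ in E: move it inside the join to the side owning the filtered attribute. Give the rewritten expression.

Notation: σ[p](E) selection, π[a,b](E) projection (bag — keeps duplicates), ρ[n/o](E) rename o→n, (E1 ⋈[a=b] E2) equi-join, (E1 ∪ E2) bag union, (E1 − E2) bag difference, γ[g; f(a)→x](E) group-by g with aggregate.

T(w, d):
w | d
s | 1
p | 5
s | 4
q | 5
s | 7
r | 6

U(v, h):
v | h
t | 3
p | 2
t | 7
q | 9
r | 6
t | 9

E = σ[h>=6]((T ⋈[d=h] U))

σ filters on h, owned by the right side.
E' = (T ⋈[d=h] σ[h>=6](U))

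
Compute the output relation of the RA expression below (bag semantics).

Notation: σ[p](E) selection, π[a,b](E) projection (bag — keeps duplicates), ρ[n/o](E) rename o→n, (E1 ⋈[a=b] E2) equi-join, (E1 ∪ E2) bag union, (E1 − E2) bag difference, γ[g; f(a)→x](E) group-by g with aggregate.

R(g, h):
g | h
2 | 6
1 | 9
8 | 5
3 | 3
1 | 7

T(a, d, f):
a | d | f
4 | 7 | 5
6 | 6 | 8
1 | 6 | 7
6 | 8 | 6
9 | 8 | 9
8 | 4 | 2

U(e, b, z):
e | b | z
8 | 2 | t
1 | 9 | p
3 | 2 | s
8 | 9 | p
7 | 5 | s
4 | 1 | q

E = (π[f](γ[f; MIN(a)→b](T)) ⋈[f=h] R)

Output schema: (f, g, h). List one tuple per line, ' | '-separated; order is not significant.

Subexpression sizes:
  T → 6
  γ[f; MIN(a)→b](T) → 6
  π[f](γ[f; MIN(a)→b](T)) → 6
  R → 5
  (π[f](γ[f; MIN(a)→b](T)) ⋈[f=h] R) → 4

== RESULT ==
f | g | h
5 | 8 | 5
6 | 2 | 6
7 | 1 | 7
9 | 1 | 9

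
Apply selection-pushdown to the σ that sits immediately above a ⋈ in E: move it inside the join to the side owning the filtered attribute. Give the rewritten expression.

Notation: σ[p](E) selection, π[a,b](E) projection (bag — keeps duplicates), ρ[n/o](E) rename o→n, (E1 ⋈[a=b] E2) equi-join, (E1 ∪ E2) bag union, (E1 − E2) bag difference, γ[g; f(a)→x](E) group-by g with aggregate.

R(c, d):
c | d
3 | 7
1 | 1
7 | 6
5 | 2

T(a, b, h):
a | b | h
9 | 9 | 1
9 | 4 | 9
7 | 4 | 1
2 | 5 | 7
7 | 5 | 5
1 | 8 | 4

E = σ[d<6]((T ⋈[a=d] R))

σ filters on d, owned by the right side.
E' = (T ⋈[a=d] σ[d<6](R))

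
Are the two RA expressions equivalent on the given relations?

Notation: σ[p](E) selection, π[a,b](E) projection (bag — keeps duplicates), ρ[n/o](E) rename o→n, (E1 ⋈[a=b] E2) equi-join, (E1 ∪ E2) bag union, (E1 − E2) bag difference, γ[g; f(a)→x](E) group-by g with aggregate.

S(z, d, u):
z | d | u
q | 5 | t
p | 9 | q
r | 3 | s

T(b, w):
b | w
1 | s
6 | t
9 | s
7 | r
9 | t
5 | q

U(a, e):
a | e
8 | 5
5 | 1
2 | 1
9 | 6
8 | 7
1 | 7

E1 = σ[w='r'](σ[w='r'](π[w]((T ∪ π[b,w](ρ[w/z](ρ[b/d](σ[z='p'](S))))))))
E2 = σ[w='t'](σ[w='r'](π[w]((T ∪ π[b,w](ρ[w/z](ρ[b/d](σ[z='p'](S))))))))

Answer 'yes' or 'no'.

E1 row counts bottom-up:
  T → 6
  S → 3
  σ[z='p'](S) → 1
  ρ[b/d](σ[z='p'](S)) → 1
  ρ[w/z](ρ[b/d](σ[z='p'](S))) → 1
  π[b,w](ρ[w/z](ρ[b/d](σ[z='p'](S)))) → 1
  (T ∪ π[b,w](ρ[w/z](ρ[b/d](σ[z='p'](S))))) → 7
  π[w]((T ∪ π[b,w](ρ[w/z](ρ[b/d](σ[z='p'](S)))))) → 7
  σ[w='r'](π[w]((T ∪ π[b,w](ρ[w/z](ρ[b/d](σ[z='p'](S))))))) → 1
  σ[w='r'](σ[w='r'](π[w]((T ∪ π[b,w](ρ[w/z](ρ[b/d](σ[z='p'](S)))))))) → 1
E2 row counts bottom-up:
  T → 6
  S → 3
  σ[z='p'](S) → 1
  ρ[b/d](σ[z='p'](S)) → 1
  ρ[w/z](ρ[b/d](σ[z='p'](S))) → 1
  π[b,w](ρ[w/z](ρ[b/d](σ[z='p'](S)))) → 1
  (T ∪ π[b,w](ρ[w/z](ρ[b/d](σ[z='p'](S))))) → 7
  π[w]((T ∪ π[b,w](ρ[w/z](ρ[b/d](σ[z='p'](S)))))) → 7
  σ[w='r'](π[w]((T ∪ π[b,w](ρ[w/z](ρ[b/d](σ[z='p'](S))))))) → 1
  σ[w='t'](σ[w='r'](π[w]((T ∪ π[b,w](ρ[w/z](ρ[b/d](σ[z='p'](S)))))))) → 0

E1 result:
w
r
E2 result:
w
(0 rows)
Witness: ('r',) appears 1× in E1 but 0× in E2.

no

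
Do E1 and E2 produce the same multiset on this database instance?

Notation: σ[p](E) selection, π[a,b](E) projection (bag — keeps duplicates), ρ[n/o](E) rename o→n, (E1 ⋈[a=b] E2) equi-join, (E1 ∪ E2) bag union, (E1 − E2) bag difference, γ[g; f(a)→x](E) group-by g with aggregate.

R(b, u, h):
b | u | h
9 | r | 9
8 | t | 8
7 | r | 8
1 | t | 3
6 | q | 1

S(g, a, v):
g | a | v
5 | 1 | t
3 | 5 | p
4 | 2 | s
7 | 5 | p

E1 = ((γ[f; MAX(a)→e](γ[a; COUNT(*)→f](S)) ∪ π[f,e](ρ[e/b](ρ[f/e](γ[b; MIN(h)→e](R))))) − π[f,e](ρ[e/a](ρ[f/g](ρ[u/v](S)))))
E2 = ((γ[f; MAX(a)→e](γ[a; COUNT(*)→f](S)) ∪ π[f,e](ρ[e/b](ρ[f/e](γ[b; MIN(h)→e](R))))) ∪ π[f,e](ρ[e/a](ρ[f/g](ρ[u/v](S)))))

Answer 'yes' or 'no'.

E1 stepwise |·|:
  S → 4
  γ[a; COUNT(*)→f](S) → 3
  γ[f; MAX(a)→e](γ[a; COUNT(*)→f](S)) → 2
  R → 5
  γ[b; MIN(h)→e](R) → 5
  ρ[f/e](γ[b; MIN(h)→e](R)) → 5
  ρ[e/b](ρ[f/e](γ[b; MIN(h)→e](R))) → 5
  π[f,e](ρ[e/b](ρ[f/e](γ[b; MIN(h)→e](R)))) → 5
  (γ[f; MAX(a)→e](γ[a; COUNT(*)→f](S)) ∪ π[f,e](ρ[e/b](ρ[f/e](γ[b; MIN(h)→e](R))))) → 7
  S → 4
  ρ[u/v](S) → 4
  ρ[f/g](ρ[u/v](S)) → 4
  ρ[e/a](ρ[f/g](ρ[u/v](S))) → 4
  π[f,e](ρ[e/a](ρ[f/g](ρ[u/v](S)))) → 4
  ((γ[f; MAX(a)→e](γ[a; COUNT(*)→f](S)) ∪ π[f,e](ρ[e/b](ρ[f/e](γ[b; MIN(h)→e](R))))) − π[f,e](ρ[e/a](ρ[f/g](ρ[u/v](S))))) → 7
E2 stepwise |·|:
  S → 4
  γ[a; COUNT(*)→f](S) → 3
  γ[f; MAX(a)→e](γ[a; COUNT(*)→f](S)) → 2
  R → 5
  γ[b; MIN(h)→e](R) → 5
  ρ[f/e](γ[b; MIN(h)→e](R)) → 5
  ρ[e/b](ρ[f/e](γ[b; MIN(h)→e](R))) → 5
  π[f,e](ρ[e/b](ρ[f/e](γ[b; MIN(h)→e](R)))) → 5
  (γ[f; MAX(a)→e](γ[a; COUNT(*)→f](S)) ∪ π[f,e](ρ[e/b](ρ[f/e](γ[b; MIN(h)→e](R))))) → 7
  S → 4
  ρ[u/v](S) → 4
  ρ[f/g](ρ[u/v](S)) → 4
  ρ[e/a](ρ[f/g](ρ[u/v](S))) → 4
  π[f,e](ρ[e/a](ρ[f/g](ρ[u/v](S)))) → 4
  ((γ[f; MAX(a)→e](γ[a; COUNT(*)→f](S)) ∪ π[f,e](ρ[e/b](ρ[f/e](γ[b; MIN(h)→e](R))))) ∪ π[f,e](ρ[e/a](ρ[f/g](ρ[u/v](S))))) → 11

E1 result:
f | e
1 | 2
1 | 6
2 | 5
3 | 1
8 | 7
8 | 8
9 | 9
E2 result:
f | e
1 | 2
1 | 6
2 | 5
3 | 1
3 | 5
4 | 2
5 | 1
7 | 5
8 | 7
8 | 8
9 | 9
Witness: (5, 1) appears 0× in E1 but 1× in E2.

no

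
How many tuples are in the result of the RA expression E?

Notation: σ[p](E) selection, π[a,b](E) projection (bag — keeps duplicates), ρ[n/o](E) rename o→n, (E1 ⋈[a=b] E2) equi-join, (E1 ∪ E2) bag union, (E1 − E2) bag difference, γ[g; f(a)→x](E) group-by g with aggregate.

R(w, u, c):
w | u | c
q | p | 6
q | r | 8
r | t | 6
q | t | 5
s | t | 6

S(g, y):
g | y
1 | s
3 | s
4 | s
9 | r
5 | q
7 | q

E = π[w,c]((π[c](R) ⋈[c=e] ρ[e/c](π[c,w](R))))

Row counts bottom-up:
  R → 5
  π[c](R) → 5
  R → 5
  π[c,w](R) → 5
  ρ[e/c](π[c,w](R)) → 5
  (π[c](R) ⋈[c=e] ρ[e/c](π[c,w](R))) → 11
  π[w,c]((π[c](R) ⋈[c=e] ρ[e/c](π[c,w](R)))) → 11

|E| = 11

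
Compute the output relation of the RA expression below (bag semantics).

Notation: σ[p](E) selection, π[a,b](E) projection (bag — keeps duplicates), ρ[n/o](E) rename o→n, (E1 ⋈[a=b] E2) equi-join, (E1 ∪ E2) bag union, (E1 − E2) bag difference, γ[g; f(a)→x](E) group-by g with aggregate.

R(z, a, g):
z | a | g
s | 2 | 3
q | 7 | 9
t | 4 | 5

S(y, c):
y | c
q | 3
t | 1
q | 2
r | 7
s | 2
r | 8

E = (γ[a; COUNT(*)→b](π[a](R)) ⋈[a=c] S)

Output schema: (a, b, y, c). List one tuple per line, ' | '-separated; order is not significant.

Row counts bottom-up:
  R → 3
  π[a](R) → 3
  γ[a; COUNT(*)→b](π[a](R)) → 3
  S → 6
  (γ[a; COUNT(*)→b](π[a](R)) ⋈[a=c] S) → 3

== RESULT ==
a | b | y | c
2 | 1 | q | 2
2 | 1 | s | 2
7 | 1 | r | 7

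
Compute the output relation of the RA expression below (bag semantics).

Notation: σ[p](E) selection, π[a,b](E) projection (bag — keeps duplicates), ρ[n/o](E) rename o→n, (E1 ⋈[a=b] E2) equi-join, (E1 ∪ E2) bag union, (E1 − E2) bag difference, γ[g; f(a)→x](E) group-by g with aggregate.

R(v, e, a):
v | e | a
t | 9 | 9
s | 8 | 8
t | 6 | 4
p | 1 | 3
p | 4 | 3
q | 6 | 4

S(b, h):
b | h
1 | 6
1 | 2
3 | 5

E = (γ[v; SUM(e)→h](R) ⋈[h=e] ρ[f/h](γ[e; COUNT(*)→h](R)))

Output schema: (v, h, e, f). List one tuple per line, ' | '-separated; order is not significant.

Per-node cardinality:
  R → 6
  γ[v; SUM(e)→h](R) → 4
  R → 6
  γ[e; COUNT(*)→h](R) → 5
  ρ[f/h](γ[e; COUNT(*)→h](R)) → 5
  (γ[v; SUM(e)→h](R) ⋈[h=e] ρ[f/h](γ[e; COUNT(*)→h](R))) → 2

== RESULT ==
v | h | e | f
q | 6 | 6 | 2
s | 8 | 8 | 1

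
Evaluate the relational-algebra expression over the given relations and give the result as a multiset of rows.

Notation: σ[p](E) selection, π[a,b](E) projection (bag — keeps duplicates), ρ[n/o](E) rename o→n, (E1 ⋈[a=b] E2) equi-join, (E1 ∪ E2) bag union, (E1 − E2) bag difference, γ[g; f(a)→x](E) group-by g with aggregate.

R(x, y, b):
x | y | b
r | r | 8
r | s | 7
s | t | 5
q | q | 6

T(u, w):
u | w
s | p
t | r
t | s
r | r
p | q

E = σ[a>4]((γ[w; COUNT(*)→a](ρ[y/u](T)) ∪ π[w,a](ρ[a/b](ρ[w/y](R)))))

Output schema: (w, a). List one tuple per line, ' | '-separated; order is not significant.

Stepwise |·|:
  T → 5
  ρ[y/u](T) → 5
  γ[w; COUNT(*)→a](ρ[y/u](T)) → 4
  R → 4
  ρ[w/y](R) → 4
  ρ[a/b](ρ[w/y](R)) → 4
  π[w,a](ρ[a/b](ρ[w/y](R))) → 4
  (γ[w; COUNT(*)→a](ρ[y/u](T)) ∪ π[w,a](ρ[a/b](ρ[w/y](R)))) → 8
  σ[a>4]((γ[w; COUNT(*)→a](ρ[y/u](T)) ∪ π[w,a](ρ[a/b](ρ[w/y](R))))) → 4

== RESULT ==
w | a
q | 6
r | 8
s | 7
t | 5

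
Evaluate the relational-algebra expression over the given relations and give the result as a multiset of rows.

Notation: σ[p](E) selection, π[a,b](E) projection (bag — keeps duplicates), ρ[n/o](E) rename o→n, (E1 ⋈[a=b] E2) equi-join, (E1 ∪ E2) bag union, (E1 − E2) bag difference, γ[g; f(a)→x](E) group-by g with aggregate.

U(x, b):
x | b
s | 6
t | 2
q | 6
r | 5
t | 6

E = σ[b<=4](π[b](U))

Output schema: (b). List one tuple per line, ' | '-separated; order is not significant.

Subexpression sizes:
  U → 5
  π[b](U) → 5
  σ[b<=4](π[b](U)) → 1

== RESULT ==
b
2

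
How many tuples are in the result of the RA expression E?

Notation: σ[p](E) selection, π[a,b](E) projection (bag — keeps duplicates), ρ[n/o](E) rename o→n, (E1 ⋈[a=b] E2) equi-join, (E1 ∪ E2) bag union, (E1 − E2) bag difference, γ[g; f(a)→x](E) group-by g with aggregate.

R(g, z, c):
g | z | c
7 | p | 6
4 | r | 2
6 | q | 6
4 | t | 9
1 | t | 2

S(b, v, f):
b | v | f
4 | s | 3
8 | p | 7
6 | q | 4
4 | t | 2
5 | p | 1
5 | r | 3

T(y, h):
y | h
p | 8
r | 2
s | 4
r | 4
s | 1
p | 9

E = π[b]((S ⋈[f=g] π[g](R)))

Subexpression sizes:
  S → 6
  R → 5
  π[g](R) → 5
  (S ⋈[f=g] π[g](R)) → 4
  π[b]((S ⋈[f=g] π[g](R))) → 4

|E| = 4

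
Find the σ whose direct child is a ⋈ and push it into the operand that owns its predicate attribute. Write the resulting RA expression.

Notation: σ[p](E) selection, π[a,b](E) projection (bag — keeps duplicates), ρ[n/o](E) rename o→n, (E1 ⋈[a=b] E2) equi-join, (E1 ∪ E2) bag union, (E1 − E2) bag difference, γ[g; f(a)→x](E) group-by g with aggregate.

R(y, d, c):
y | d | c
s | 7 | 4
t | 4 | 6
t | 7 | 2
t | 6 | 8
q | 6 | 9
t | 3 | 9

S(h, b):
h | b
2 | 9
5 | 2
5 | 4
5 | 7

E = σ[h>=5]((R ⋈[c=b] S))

σ filters on h, owned by the right side.
E' = (R ⋈[c=b] σ[h>=5](S))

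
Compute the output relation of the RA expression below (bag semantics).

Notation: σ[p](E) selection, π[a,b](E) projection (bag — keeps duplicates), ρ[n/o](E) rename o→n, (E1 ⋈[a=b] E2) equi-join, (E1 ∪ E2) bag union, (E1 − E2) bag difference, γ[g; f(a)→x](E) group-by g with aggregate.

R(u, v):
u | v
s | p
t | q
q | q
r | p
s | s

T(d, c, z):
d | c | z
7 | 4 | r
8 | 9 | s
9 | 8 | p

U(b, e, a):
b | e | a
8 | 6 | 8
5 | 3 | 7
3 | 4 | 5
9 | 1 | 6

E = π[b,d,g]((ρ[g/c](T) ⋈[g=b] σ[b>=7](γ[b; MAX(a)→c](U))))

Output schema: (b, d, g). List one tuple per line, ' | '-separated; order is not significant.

Per-node cardinality:
  T → 3
  ρ[g/c](T) → 3
  U → 4
  γ[b; MAX(a)→c](U) → 4
  σ[b>=7](γ[b; MAX(a)→c](U)) → 2
  (ρ[g/c](T) ⋈[g=b] σ[b>=7](γ[b; MAX(a)→c](U))) → 2
  π[b,d,g]((ρ[g/c](T) ⋈[g=b] σ[b>=7](γ[b; MAX(a)→c](U)))) → 2

== RESULT ==
b | d | g
8 | 9 | 8
9 | 8 | 9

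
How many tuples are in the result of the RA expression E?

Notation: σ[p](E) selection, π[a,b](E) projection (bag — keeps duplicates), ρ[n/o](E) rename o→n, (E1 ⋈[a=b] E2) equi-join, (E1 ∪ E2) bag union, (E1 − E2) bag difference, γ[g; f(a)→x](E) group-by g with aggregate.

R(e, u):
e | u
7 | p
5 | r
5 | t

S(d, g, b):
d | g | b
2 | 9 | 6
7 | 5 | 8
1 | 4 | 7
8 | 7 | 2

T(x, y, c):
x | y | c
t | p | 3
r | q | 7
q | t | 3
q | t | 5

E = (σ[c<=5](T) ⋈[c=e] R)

Stepwise |·|:
  T → 4
  σ[c<=5](T) → 3
  R → 3
  (σ[c<=5](T) ⋈[c=e] R) → 2

|E| = 2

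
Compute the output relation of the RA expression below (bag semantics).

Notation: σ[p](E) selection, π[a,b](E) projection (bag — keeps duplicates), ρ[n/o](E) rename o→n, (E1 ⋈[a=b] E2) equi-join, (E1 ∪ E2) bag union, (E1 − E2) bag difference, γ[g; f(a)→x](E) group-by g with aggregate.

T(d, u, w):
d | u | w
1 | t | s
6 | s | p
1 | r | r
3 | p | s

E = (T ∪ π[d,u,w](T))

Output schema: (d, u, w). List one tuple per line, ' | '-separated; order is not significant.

Subexpression sizes:
  T → 4
  T → 4
  π[d,u,w](T) → 4
  (T ∪ π[d,u,w](T)) → 8

== RESULT ==
d | u | w
1 | r | r
1 | r | r
1 | t | s
1 | t | s
3 | p | s
3 | p | s
6 | s | p
6 | s | p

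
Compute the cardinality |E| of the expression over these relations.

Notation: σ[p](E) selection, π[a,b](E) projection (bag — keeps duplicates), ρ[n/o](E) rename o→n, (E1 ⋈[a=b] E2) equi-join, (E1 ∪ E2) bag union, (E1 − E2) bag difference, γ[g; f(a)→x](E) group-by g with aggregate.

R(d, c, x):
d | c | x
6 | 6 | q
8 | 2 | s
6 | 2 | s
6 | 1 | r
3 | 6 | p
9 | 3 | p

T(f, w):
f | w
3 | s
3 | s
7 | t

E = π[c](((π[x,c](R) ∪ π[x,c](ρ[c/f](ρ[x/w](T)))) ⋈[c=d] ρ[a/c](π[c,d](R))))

Subexpression sizes:
  R → 6
  π[x,c](R) → 6
  T → 3
  ρ[x/w](T) → 3
  ρ[c/f](ρ[x/w](T)) → 3
  π[x,c](ρ[c/f](ρ[x/w](T))) → 3
  (π[x,c](R) ∪ π[x,c](ρ[c/f](ρ[x/w](T)))) → 9
  R → 6
  π[c,d](R) → 6
  ρ[a/c](π[c,d](R)) → 6
  ((π[x,c](R) ∪ π[x,c](ρ[c/f](ρ[x/w](T)))) ⋈[c=d] ρ[a/c](π[c,d](R))) → 9
  π[c](((π[x,c](R) ∪ π[x,c](ρ[c/f](ρ[x/w](T)))) ⋈[c=d] ρ[a/c](π[c,d](R)))) → 9

|E| = 9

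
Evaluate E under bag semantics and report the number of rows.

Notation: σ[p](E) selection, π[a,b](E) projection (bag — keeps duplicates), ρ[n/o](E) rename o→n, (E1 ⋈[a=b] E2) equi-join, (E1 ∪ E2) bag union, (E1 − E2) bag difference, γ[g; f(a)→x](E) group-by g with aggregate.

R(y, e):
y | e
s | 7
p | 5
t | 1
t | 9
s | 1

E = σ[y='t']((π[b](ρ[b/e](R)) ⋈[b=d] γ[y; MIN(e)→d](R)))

Per-node cardinality:
  R → 5
  ρ[b/e](R) → 5
  π[b](ρ[b/e](R)) → 5
  R → 5
  γ[y; MIN(e)→d](R) → 3
  (π[b](ρ[b/e](R)) ⋈[b=d] γ[y; MIN(e)→d](R)) → 5
  σ[y='t']((π[b](ρ[b/e](R)) ⋈[b=d] γ[y; MIN(e)→d](R))) → 2

|E| = 2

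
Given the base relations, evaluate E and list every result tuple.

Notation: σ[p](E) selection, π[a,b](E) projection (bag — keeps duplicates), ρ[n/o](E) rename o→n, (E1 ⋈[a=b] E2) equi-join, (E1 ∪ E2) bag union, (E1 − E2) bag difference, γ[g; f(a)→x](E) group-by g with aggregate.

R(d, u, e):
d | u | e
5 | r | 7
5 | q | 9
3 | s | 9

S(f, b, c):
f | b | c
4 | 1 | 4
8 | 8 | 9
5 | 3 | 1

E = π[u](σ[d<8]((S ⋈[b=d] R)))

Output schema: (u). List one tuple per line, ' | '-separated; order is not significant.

Per-node cardinality:
  S → 3
  R → 3
  (S ⋈[b=d] R) → 1
  σ[d<8]((S ⋈[b=d] R)) → 1
  π[u](σ[d<8]((S ⋈[b=d] R))) → 1

== RESULT ==
u
s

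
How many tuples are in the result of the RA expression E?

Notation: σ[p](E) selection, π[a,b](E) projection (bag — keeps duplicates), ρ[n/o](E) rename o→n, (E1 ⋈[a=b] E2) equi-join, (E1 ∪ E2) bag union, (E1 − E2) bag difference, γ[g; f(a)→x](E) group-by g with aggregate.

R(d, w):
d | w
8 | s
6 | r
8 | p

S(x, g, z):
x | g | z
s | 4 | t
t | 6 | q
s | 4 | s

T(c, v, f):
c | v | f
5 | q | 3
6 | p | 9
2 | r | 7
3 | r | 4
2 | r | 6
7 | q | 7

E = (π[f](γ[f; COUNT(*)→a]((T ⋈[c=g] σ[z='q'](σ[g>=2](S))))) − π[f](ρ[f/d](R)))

Stepwise |·|:
  T → 6
  S → 3
  σ[g>=2](S) → 3
  σ[z='q'](σ[g>=2](S)) → 1
  (T ⋈[c=g] σ[z='q'](σ[g>=2](S))) → 1
  γ[f; COUNT(*)→a]((T ⋈[c=g] σ[z='q'](σ[g>=2](S)))) → 1
  π[f](γ[f; COUNT(*)→a]((T ⋈[c=g] σ[z='q'](σ[g>=2](S))))) → 1
  R → 3
  ρ[f/d](R) → 3
  π[f](ρ[f/d](R)) → 3
  (π[f](γ[f; COUNT(*)→a]((T ⋈[c=g] σ[z='q'](σ[g>=2](S))))) − π[f](ρ[f/d](R))) → 1

|E| = 1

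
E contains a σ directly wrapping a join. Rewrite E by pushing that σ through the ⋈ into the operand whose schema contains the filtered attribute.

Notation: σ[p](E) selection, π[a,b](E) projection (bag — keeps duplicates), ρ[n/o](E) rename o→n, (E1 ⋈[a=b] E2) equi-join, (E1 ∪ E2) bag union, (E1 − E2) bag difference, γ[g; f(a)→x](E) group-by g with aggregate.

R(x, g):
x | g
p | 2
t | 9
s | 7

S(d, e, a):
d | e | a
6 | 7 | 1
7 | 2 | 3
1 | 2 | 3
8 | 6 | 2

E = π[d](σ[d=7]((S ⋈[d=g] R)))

σ filters on d, owned by the left side.
E' = π[d]((σ[d=7](S) ⋈[d=g] R))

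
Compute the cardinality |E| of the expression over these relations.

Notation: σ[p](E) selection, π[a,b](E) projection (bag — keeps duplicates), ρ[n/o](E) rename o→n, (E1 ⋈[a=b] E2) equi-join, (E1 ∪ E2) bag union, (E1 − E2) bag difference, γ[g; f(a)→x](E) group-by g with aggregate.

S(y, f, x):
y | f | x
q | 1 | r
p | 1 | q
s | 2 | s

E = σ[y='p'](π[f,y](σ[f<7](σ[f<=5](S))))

Stepwise |·|:
  S → 3
  σ[f<=5](S) → 3
  σ[f<7](σ[f<=5](S)) → 3
  π[f,y](σ[f<7](σ[f<=5](S))) → 3
  σ[y='p'](π[f,y](σ[f<7](σ[f<=5](S)))) → 1

|E| = 1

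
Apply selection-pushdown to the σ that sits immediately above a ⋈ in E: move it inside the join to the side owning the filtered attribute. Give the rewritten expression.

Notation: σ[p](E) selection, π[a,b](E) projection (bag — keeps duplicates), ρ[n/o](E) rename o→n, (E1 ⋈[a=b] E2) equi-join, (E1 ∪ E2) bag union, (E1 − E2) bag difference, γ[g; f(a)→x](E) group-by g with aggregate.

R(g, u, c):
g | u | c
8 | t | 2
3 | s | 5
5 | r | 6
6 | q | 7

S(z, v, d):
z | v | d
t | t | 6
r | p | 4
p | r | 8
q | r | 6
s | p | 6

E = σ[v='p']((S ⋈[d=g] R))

σ filters on v, owned by the left side.
E' = (σ[v='p'](S) ⋈[d=g] R)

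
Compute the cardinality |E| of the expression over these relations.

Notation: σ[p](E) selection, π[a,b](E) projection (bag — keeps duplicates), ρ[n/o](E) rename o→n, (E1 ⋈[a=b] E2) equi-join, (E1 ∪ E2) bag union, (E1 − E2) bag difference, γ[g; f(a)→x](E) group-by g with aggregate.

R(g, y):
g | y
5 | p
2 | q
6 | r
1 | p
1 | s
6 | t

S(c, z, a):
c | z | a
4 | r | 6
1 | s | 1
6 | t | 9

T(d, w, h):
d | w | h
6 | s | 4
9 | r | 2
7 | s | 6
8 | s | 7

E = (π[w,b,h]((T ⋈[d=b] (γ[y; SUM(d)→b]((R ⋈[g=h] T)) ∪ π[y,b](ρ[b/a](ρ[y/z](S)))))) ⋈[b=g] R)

Subexpression sizes:
  T → 4
  R → 6
  T → 4
  (R ⋈[g=h] T) → 3
  γ[y; SUM(d)→b]((R ⋈[g=h] T)) → 3
  S → 3
  ρ[y/z](S) → 3
  ρ[b/a](ρ[y/z](S)) → 3
  π[y,b](ρ[b/a](ρ[y/z](S))) → 3
  (γ[y; SUM(d)→b]((R ⋈[g=h] T)) ∪ π[y,b](ρ[b/a](ρ[y/z](S)))) → 6
  (T ⋈[d=b] (γ[y; SUM(d)→b]((R ⋈[g=h] T)) ∪ π[y,b](ρ[b/a](ρ[y/z](S))))) → 5
  π[w,b,h]((T ⋈[d=b] (γ[y; SUM(d)→b]((R ⋈[g=h] T)) ∪ π[y,b](ρ[b/a](ρ[y/z](S)))))) → 5
  R → 6
  (π[w,b,h]((T ⋈[d=b] (γ[y; SUM(d)→b]((R ⋈[g=h] T)) ∪ π[y,b](ρ[b/a](ρ[y/z](S)))))) ⋈[b=g] R) → 2

|E| = 2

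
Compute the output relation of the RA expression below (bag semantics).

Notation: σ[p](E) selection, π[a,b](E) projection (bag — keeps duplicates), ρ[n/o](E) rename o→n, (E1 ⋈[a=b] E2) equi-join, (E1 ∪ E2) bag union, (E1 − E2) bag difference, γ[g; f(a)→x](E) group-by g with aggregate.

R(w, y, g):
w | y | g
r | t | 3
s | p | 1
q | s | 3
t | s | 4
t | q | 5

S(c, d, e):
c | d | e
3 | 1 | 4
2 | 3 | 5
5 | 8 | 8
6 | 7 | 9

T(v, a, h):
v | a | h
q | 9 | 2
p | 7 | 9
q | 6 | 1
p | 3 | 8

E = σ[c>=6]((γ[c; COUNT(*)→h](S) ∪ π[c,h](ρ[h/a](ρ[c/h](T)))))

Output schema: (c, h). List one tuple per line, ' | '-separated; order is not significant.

Stepwise |·|:
  S → 4
  γ[c; COUNT(*)→h](S) → 4
  T → 4
  ρ[c/h](T) → 4
  ρ[h/a](ρ[c/h](T)) → 4
  π[c,h](ρ[h/a](ρ[c/h](T))) → 4
  (γ[c; COUNT(*)→h](S) ∪ π[c,h](ρ[h/a](ρ[c/h](T)))) → 8
  σ[c>=6]((γ[c; COUNT(*)→h](S) ∪ π[c,h](ρ[h/a](ρ[c/h](T))))) → 3

== RESULT ==
c | h
6 | 1
8 | 3
9 | 7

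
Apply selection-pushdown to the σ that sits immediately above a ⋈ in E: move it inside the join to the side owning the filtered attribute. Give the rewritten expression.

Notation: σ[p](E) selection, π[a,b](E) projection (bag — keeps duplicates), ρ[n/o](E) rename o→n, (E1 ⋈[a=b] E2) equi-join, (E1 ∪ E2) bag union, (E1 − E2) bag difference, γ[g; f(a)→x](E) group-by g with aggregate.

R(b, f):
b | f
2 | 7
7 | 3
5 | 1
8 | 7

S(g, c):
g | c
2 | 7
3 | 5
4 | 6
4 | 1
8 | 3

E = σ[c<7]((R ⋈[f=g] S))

σ filters on c, owned by the right side.
E' = (R ⋈[f=g] σ[c<7](S))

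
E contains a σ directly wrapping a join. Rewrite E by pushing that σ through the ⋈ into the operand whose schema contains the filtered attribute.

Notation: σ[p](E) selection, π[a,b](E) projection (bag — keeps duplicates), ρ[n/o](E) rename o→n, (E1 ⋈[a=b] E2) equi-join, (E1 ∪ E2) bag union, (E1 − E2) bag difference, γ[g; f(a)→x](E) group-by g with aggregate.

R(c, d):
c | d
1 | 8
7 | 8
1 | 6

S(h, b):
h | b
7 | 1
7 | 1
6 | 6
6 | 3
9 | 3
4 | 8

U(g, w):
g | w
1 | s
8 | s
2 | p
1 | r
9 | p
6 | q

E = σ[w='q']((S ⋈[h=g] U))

σ filters on w, owned by the right side.
E' = (S ⋈[h=g] σ[w='q'](U))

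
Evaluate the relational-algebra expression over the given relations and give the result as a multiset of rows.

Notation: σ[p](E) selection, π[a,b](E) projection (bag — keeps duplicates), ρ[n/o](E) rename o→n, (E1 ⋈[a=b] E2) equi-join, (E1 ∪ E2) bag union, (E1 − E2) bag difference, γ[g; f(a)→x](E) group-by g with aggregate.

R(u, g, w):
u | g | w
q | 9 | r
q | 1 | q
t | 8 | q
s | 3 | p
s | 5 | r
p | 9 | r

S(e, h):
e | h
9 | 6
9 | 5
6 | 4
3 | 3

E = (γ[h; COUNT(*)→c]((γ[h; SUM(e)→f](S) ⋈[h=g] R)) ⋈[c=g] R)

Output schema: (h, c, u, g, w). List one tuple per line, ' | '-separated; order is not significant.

Per-node cardinality:
  S → 4
  γ[h; SUM(e)→f](S) → 4
  R → 6
  (γ[h; SUM(e)→f](S) ⋈[h=g] R) → 2
  γ[h; COUNT(*)→c]((γ[h; SUM(e)→f](S) ⋈[h=g] R)) → 2
  R → 6
  (γ[h; COUNT(*)→c]((γ[h; SUM(e)→f](S) ⋈[h=g] R)) ⋈[c=g] R) → 2

== RESULT ==
h | c | u | g | w
3 | 1 | q | 1 | q
5 | 1 | q | 1 | q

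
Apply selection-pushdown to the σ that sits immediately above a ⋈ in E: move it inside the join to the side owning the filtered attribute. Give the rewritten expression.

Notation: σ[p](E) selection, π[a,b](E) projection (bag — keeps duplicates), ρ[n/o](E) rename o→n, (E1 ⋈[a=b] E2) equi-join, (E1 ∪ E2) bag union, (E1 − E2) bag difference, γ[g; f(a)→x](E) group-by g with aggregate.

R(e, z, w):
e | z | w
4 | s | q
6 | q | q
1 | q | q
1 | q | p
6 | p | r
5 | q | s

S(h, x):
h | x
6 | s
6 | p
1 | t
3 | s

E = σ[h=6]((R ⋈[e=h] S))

σ filters on h, owned by the right side.
E' = (R ⋈[e=h] σ[h=6](S))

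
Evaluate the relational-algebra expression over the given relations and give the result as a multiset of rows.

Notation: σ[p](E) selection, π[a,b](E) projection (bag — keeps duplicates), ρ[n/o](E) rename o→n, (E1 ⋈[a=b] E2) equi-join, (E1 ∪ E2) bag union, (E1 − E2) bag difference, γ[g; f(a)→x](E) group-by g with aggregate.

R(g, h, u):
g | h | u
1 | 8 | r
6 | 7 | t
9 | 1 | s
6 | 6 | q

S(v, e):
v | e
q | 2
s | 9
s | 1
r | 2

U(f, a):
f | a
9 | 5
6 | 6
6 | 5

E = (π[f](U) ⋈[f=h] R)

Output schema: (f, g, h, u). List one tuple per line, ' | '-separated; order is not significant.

Stepwise |·|:
  U → 3
  π[f](U) → 3
  R → 4
  (π[f](U) ⋈[f=h] R) → 2

== RESULT ==
f | g | h | u
6 | 6 | 6 | q
6 | 6 | 6 | q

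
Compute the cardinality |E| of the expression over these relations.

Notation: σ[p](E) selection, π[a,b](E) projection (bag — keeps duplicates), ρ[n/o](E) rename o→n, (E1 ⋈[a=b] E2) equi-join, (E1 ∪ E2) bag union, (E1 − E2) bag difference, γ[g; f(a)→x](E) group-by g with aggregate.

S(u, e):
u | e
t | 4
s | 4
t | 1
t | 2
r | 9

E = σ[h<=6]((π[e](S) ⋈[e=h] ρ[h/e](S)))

Subexpression sizes:
  S → 5
  π[e](S) → 5
  S → 5
  ρ[h/e](S) → 5
  (π[e](S) ⋈[e=h] ρ[h/e](S)) → 7
  σ[h<=6]((π[e](S) ⋈[e=h] ρ[h/e](S))) → 6

|E| = 6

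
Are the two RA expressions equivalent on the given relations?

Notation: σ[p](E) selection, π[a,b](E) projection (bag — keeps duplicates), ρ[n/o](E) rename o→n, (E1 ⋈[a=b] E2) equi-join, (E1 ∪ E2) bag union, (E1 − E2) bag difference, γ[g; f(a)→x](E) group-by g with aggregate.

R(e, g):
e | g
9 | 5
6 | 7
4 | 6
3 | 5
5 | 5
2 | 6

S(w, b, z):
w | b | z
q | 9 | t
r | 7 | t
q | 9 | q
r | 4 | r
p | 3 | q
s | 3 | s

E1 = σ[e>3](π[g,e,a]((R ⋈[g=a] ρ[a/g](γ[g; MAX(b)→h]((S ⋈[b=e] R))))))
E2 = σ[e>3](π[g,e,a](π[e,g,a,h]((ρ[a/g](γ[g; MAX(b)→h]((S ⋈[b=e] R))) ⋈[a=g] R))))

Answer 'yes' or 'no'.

E1 row counts bottom-up:
  R → 6
  S → 6
  R → 6
  (S ⋈[b=e] R) → 5
  γ[g; MAX(b)→h]((S ⋈[b=e] R)) → 2
  ρ[a/g](γ[g; MAX(b)→h]((S ⋈[b=e] R))) → 2
  (R ⋈[g=a] ρ[a/g](γ[g; MAX(b)→h]((S ⋈[b=e] R)))) → 5
  π[g,e,a]((R ⋈[g=a] ρ[a/g](γ[g; MAX(b)→h]((S ⋈[b=e] R))))) → 5
  σ[e>3](π[g,e,a]((R ⋈[g=a] ρ[a/g](γ[g; MAX(b)→h]((S ⋈[b=e] R)))))) → 3
E2 row counts bottom-up:
  S → 6
  R → 6
  (S ⋈[b=e] R) → 5
  γ[g; MAX(b)→h]((S ⋈[b=e] R)) → 2
  ρ[a/g](γ[g; MAX(b)→h]((S ⋈[b=e] R))) → 2
  R → 6
  (ρ[a/g](γ[g; MAX(b)→h]((S ⋈[b=e] R))) ⋈[a=g] R) → 5
  π[e,g,a,h]((ρ[a/g](γ[g; MAX(b)→h]((S ⋈[b=e] R))) ⋈[a=g] R)) → 5
  π[g,e,a](π[e,g,a,h]((ρ[a/g](γ[g; MAX(b)→h]((S ⋈[b=e] R))) ⋈[a=g] R))) → 5
  σ[e>3](π[g,e,a](π[e,g,a,h]((ρ[a/g](γ[g; MAX(b)→h]((S ⋈[b=e] R))) ⋈[a=g] R)))) → 3

E1 and E2 produce the same multiset:
g | e | a
5 | 5 | 5
5 | 9 | 5
6 | 4 | 6

yes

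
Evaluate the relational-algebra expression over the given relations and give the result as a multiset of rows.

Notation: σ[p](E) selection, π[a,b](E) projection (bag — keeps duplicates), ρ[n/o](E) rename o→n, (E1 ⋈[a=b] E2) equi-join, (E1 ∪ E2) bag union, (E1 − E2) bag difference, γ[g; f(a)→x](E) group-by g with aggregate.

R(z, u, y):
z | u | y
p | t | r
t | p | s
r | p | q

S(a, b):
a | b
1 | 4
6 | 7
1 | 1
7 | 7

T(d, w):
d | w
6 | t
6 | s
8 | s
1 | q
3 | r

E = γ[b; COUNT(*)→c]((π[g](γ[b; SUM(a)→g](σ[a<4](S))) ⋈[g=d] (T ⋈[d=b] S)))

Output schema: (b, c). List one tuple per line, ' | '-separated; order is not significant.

Subexpression sizes:
  S → 4
  σ[a<4](S) → 2
  γ[b; SUM(a)→g](σ[a<4](S)) → 2
  π[g](γ[b; SUM(a)→g](σ[a<4](S))) → 2
  T → 5
  S → 4
  (T ⋈[d=b] S) → 1
  (π[g](γ[b; SUM(a)→g](σ[a<4](S))) ⋈[g=d] (T ⋈[d=b] S)) → 2
  γ[b; COUNT(*)→c]((π[g](γ[b; SUM(a)→g](σ[a<4](S))) ⋈[g=d] (T ⋈[d=b] S))) → 1

== RESULT ==
b | c
1 | 2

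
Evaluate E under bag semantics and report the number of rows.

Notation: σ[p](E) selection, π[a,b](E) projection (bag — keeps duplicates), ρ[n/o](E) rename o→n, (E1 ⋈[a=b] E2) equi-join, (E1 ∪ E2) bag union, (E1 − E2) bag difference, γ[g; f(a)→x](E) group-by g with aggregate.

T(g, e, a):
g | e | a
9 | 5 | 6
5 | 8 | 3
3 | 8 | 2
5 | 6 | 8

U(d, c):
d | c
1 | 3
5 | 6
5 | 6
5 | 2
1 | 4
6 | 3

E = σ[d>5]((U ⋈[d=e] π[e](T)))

Row counts bottom-up:
  U → 6
  T → 4
  π[e](T) → 4
  (U ⋈[d=e] π[e](T)) → 4
  σ[d>5]((U ⋈[d=e] π[e](T))) → 1

|E| = 1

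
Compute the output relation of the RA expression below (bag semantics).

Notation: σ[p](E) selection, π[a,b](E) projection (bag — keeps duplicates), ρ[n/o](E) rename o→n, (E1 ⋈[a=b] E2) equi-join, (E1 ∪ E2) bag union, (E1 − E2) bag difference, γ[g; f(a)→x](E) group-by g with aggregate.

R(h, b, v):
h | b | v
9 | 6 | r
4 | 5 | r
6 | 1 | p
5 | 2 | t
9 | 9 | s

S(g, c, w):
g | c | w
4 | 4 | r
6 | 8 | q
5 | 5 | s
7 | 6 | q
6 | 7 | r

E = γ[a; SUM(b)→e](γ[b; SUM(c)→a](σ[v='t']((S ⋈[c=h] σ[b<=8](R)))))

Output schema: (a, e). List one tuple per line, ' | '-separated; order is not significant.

Row counts bottom-up:
  S → 5
  R → 5
  σ[b<=8](R) → 4
  (S ⋈[c=h] σ[b<=8](R)) → 3
  σ[v='t']((S ⋈[c=h] σ[b<=8](R))) → 1
  γ[b; SUM(c)→a](σ[v='t']((S ⋈[c=h] σ[b<=8](R)))) → 1
  γ[a; SUM(b)→e](γ[b; SUM(c)→a](σ[v='t']((S ⋈[c=h] σ[b<=8](R))))) → 1

== RESULT ==
a | e
5 | 2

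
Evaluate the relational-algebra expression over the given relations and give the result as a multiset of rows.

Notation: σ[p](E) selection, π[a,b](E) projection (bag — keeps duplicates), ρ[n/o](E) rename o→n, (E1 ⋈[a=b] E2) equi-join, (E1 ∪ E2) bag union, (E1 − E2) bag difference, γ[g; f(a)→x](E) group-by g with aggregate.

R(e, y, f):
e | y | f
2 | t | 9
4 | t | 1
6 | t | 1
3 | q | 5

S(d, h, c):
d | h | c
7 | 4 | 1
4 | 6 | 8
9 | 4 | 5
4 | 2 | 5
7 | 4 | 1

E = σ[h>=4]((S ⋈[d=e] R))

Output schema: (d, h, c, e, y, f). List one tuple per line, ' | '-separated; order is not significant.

Stepwise |·|:
  S → 5
  R → 4
  (S ⋈[d=e] R) → 2
  σ[h>=4]((S ⋈[d=e] R)) → 1

== RESULT ==
d | h | c | e | y | f
4 | 6 | 8 | 4 | t | 1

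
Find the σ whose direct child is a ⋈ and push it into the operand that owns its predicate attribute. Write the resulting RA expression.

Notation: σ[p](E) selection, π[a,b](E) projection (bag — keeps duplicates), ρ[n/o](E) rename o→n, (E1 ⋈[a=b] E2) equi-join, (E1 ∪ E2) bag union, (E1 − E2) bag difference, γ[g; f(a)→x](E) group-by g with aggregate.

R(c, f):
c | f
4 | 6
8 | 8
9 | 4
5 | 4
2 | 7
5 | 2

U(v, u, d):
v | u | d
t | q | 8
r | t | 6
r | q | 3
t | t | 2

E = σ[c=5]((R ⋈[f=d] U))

σ filters on c, owned by the left side.
E' = (σ[c=5](R) ⋈[f=d] U)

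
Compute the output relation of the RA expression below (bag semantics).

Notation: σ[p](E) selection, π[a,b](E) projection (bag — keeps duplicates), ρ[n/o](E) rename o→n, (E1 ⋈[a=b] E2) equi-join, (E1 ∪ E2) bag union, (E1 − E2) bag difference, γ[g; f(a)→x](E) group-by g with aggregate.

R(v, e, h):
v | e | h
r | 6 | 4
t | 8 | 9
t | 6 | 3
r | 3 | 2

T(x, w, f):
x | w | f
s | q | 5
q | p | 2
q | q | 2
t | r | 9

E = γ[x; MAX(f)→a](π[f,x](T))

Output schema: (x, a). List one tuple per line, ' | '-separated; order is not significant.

Subexpression sizes:
  T → 4
  π[f,x](T) → 4
  γ[x; MAX(f)→a](π[f,x](T)) → 3

== RESULT ==
x | a
q | 2
s | 5
t | 9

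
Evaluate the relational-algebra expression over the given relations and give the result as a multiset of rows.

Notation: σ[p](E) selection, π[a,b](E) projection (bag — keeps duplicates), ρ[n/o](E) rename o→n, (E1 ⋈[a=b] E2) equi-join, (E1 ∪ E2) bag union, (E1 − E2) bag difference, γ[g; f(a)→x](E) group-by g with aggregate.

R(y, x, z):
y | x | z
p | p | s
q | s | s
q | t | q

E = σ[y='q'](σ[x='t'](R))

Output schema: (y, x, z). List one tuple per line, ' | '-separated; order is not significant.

Per-node cardinality:
  R → 3
  σ[x='t'](R) → 1
  σ[y='q'](σ[x='t'](R)) → 1

== RESULT ==
y | x | z
q | t | q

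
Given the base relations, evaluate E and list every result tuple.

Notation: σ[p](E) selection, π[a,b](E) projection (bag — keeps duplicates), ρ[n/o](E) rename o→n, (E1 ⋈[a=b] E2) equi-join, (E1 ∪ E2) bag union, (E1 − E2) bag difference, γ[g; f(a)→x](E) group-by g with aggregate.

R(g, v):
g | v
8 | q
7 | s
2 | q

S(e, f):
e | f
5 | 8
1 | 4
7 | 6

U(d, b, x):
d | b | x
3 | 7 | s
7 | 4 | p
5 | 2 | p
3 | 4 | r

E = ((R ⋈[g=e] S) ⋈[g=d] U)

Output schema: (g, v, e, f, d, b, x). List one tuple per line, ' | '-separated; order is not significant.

Per-node cardinality:
  R → 3
  S → 3
  (R ⋈[g=e] S) → 1
  U → 4
  ((R ⋈[g=e] S) ⋈[g=d] U) → 1

== RESULT ==
g | v | e | f | d | b | x
7 | s | 7 | 6 | 7 | 4 | p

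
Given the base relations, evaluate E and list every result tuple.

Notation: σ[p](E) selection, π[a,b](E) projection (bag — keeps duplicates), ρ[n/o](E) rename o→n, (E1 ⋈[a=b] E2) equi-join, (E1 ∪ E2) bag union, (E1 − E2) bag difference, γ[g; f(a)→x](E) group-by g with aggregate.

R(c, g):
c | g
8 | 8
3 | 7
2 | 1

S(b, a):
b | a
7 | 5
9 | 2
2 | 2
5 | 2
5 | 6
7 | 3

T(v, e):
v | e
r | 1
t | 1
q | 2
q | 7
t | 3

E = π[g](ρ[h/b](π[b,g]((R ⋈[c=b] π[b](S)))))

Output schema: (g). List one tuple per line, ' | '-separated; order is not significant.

Stepwise |·|:
  R → 3
  S → 6
  π[b](S) → 6
  (R ⋈[c=b] π[b](S)) → 1
  π[b,g]((R ⋈[c=b] π[b](S))) → 1
  ρ[h/b](π[b,g]((R ⋈[c=b] π[b](S)))) → 1
  π[g](ρ[h/b](π[b,g]((R ⋈[c=b] π[b](S))))) → 1

== RESULT ==
g
1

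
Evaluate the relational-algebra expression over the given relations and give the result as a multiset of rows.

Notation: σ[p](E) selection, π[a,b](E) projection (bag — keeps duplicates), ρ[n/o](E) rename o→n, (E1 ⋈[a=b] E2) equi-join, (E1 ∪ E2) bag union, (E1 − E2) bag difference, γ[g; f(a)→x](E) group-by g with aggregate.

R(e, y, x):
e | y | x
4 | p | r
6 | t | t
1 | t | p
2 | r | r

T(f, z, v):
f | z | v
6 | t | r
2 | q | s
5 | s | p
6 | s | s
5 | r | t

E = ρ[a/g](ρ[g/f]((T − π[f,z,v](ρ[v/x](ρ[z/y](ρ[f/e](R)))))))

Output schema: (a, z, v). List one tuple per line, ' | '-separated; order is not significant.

Per-node cardinality:
  T → 5
  R → 4
  ρ[f/e](R) → 4
  ρ[z/y](ρ[f/e](R)) → 4
  ρ[v/x](ρ[z/y](ρ[f/e](R))) → 4
  π[f,z,v](ρ[v/x](ρ[z/y](ρ[f/e](R)))) → 4
  (T − π[f,z,v](ρ[v/x](ρ[z/y](ρ[f/e](R))))) → 5
  ρ[g/f]((T − π[f,z,v](ρ[v/x](ρ[z/y](ρ[f/e](R)))))) → 5
  ρ[a/g](ρ[g/f]((T − π[f,z,v](ρ[v/x](ρ[z/y](ρ[f/e](R))))))) → 5

== RESULT ==
a | z | v
2 | q | s
5 | r | t
5 | s | p
6 | s | s
6 | t | r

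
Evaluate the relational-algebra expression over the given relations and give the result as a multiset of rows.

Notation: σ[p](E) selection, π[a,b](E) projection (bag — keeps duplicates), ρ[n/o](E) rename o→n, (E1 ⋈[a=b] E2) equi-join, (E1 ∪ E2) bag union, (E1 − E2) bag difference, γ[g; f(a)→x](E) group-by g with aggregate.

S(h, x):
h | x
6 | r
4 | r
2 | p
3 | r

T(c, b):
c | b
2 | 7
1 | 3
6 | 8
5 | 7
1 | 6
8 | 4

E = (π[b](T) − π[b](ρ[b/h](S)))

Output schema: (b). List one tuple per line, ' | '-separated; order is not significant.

Subexpression sizes:
  T → 6
  π[b](T) → 6
  S → 4
  ρ[b/h](S) → 4
  π[b](ρ[b/h](S)) → 4
  (π[b](T) − π[b](ρ[b/h](S))) → 3

== RESULT ==
b
7
7
8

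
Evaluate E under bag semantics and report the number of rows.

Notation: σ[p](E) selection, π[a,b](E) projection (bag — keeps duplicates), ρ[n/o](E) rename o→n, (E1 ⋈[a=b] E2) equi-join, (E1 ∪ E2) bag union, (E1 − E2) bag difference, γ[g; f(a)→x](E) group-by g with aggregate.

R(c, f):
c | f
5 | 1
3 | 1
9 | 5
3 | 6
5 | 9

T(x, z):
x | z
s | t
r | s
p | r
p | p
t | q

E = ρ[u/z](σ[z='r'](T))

Subexpression sizes:
  T → 5
  σ[z='r'](T) → 1
  ρ[u/z](σ[z='r'](T)) → 1

|E| = 1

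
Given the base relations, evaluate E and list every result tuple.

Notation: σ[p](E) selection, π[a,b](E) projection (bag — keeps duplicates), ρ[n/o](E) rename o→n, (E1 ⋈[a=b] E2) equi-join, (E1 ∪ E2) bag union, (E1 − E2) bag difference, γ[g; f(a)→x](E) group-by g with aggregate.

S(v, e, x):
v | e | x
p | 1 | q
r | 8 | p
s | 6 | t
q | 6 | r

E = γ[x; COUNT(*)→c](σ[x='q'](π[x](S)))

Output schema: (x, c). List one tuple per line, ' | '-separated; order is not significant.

Per-node cardinality:
  S → 4
  π[x](S) → 4
  σ[x='q'](π[x](S)) → 1
  γ[x; COUNT(*)→c](σ[x='q'](π[x](S))) → 1

== RESULT ==
x | c
q | 1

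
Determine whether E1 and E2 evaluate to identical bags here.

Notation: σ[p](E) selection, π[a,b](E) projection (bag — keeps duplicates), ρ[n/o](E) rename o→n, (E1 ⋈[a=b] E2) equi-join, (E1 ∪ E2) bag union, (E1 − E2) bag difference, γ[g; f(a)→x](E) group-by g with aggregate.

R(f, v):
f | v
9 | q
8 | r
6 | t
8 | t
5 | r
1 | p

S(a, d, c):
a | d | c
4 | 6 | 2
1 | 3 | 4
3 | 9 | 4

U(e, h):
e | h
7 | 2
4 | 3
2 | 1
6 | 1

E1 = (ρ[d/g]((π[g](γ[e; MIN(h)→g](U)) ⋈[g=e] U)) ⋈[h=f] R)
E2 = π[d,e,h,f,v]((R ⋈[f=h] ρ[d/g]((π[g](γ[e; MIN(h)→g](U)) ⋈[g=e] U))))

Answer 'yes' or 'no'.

E1 row counts bottom-up:
  U → 4
  γ[e; MIN(h)→g](U) → 4
  π[g](γ[e; MIN(h)→g](U)) → 4
  U → 4
  (π[g](γ[e; MIN(h)→g](U)) ⋈[g=e] U) → 1
  ρ[d/g]((π[g](γ[e; MIN(h)→g](U)) ⋈[g=e] U)) → 1
  R → 6
  (ρ[d/g]((π[g](γ[e; MIN(h)→g](U)) ⋈[g=e] U)) ⋈[h=f] R) → 1
E2 row counts bottom-up:
  R → 6
  U → 4
  γ[e; MIN(h)→g](U) → 4
  π[g](γ[e; MIN(h)→g](U)) → 4
  U → 4
  (π[g](γ[e; MIN(h)→g](U)) ⋈[g=e] U) → 1
  ρ[d/g]((π[g](γ[e; MIN(h)→g](U)) ⋈[g=e] U)) → 1
  (R ⋈[f=h] ρ[d/g]((π[g](γ[e; MIN(h)→g](U)) ⋈[g=e] U))) → 1
  π[d,e,h,f,v]((R ⋈[f=h] ρ[d/g]((π[g](γ[e; MIN(h)→g](U)) ⋈[g=e] U)))) → 1

E1 and E2 produce the same multiset:
d | e | h | f | v
2 | 2 | 1 | 1 | p

yes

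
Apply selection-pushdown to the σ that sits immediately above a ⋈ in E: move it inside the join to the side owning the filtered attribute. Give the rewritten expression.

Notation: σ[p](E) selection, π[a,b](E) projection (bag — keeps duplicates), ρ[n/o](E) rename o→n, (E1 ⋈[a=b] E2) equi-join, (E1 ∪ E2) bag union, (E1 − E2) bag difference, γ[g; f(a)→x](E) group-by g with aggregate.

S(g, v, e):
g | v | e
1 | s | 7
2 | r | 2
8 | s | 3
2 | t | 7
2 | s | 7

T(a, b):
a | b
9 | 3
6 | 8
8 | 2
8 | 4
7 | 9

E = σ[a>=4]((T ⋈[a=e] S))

σ filters on a, owned by the left side.
E' = (σ[a>=4](T) ⋈[a=e] S)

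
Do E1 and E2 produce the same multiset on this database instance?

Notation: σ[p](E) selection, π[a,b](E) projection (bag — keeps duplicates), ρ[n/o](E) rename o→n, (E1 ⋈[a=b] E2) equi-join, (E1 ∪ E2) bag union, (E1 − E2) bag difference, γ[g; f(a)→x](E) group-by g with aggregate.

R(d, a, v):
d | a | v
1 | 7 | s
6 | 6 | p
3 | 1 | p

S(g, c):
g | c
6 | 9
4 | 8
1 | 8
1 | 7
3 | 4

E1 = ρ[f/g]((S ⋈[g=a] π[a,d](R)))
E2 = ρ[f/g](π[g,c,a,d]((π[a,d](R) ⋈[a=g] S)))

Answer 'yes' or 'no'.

E1 stepwise |·|:
  S → 5
  R → 3
  π[a,d](R) → 3
  (S ⋈[g=a] π[a,d](R)) → 3
  ρ[f/g]((S ⋈[g=a] π[a,d](R))) → 3
E2 stepwise |·|:
  R → 3
  π[a,d](R) → 3
  S → 5
  (π[a,d](R) ⋈[a=g] S) → 3
  π[g,c,a,d]((π[a,d](R) ⋈[a=g] S)) → 3
  ρ[f/g](π[g,c,a,d]((π[a,d](R) ⋈[a=g] S))) → 3

E1 and E2 produce the same multiset:
f | c | a | d
1 | 7 | 1 | 3
1 | 8 | 1 | 3
6 | 9 | 6 | 6

yes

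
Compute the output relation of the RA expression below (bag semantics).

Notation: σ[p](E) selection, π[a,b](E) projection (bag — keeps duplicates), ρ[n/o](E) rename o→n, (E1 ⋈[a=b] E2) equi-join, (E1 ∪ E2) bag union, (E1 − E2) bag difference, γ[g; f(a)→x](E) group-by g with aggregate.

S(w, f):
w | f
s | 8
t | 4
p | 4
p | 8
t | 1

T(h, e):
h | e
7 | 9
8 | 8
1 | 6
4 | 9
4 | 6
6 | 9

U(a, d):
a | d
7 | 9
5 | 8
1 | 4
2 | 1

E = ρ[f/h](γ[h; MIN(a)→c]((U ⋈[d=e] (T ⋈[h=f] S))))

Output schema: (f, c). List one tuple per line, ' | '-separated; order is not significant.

Per-node cardinality:
  U → 4
  T → 6
  S → 5
  (T ⋈[h=f] S) → 7
  (U ⋈[d=e] (T ⋈[h=f] S)) → 4
  γ[h; MIN(a)→c]((U ⋈[d=e] (T ⋈[h=f] S))) → 2
  ρ[f/h](γ[h; MIN(a)→c]((U ⋈[d=e] (T ⋈[h=f] S)))) → 2

== RESULT ==
f | c
4 | 7
8 | 5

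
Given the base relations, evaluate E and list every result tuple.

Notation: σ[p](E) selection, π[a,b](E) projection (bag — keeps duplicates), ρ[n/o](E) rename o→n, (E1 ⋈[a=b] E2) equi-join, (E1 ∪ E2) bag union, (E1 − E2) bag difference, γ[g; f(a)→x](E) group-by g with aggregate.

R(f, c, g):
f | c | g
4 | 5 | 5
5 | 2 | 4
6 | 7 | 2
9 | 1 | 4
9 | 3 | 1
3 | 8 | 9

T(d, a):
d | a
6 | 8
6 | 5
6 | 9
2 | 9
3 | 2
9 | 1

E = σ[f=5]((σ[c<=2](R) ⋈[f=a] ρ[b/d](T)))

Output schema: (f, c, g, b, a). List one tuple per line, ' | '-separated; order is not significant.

Stepwise |·|:
  R → 6
  σ[c<=2](R) → 2
  T → 6
  ρ[b/d](T) → 6
  (σ[c<=2](R) ⋈[f=a] ρ[b/d](T)) → 3
  σ[f=5]((σ[c<=2](R) ⋈[f=a] ρ[b/d](T))) → 1

== RESULT ==
f | c | g | b | a
5 | 2 | 4 | 6 | 5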